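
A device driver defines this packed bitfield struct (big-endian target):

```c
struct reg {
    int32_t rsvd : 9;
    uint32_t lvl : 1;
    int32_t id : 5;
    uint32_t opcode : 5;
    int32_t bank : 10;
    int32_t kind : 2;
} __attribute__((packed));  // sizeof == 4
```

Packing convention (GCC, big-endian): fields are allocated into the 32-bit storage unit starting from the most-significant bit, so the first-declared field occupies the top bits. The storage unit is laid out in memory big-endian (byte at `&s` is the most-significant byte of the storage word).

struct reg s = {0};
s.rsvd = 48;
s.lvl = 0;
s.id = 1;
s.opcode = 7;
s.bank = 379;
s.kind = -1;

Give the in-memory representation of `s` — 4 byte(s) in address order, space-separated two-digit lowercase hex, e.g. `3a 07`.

18 02 75 ef

rsvd:9 = 48 → 0x30 << 23 → word 0x18000000
lvl:1 = 0 → 0x0 << 22 → word 0x18000000
id:5 = 1 → 0x1 << 17 → word 0x18020000
opcode:5 = 7 → 0x7 << 12 → word 0x18027000
bank:10 = 379 → 0x17b << 2 → word 0x180275ec
kind:2 = -1 → 0x3 << 0 → word 0x180275ef
word = 0x180275ef → big-endian bytes:
  [0]=0x18  [1]=0x02  [2]=0x75  [3]=0xef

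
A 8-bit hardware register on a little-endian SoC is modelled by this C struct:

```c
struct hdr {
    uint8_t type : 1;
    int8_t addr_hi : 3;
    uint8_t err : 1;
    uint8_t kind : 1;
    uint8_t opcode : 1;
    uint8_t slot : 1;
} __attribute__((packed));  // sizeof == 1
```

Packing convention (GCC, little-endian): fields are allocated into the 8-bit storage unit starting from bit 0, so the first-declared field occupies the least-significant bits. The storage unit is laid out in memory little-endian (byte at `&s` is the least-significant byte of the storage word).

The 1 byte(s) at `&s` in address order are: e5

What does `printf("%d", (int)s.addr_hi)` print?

[0]=0xe5 (little-endian) → word 0xe5
type:1 @ bit 0 → (0xe5>>0)&0x1 = 0x1
addr_hi:3 @ bit 1 → (0xe5>>1)&0x7 = 0x2  ←
err:1 @ bit 4 → (0xe5>>4)&0x1 = 0x0
kind:1 @ bit 5 → (0xe5>>5)&0x1 = 0x1
opcode:1 @ bit 6 → (0xe5>>6)&0x1 = 0x1
slot:1 @ bit 7 → (0xe5>>7)&0x1 = 0x1
addr_hi signed 3b, MSB=0: value = 2

2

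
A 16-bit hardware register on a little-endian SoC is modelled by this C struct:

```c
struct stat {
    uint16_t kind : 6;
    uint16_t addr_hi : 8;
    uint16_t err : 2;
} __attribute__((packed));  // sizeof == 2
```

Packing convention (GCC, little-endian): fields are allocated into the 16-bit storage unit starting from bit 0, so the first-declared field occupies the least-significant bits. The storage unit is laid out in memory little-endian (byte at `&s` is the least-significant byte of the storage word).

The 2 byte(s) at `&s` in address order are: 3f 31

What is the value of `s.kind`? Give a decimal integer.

[0]=0x3f [1]=0x31 (little-endian) → word 0x313f
kind [0+:6] = (word>>0) & 0x3f = 63  ←
addr_hi [6+:8] = (word>>6) & 0xff = 196
err [14+:2] = (word>>14) & 0x3 = 0

63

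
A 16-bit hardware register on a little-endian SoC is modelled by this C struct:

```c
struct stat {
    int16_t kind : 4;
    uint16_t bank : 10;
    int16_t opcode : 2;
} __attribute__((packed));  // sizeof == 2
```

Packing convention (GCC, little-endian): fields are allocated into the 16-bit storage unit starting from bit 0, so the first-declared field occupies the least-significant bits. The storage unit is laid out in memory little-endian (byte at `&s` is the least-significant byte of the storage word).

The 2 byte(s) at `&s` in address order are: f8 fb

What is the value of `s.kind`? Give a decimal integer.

-8

[0]=0xf8 [1]=0xfb (little-endian) → word 0xfbf8
kind [0+:4] = (word>>0) & 0xf = 8  ←
bank [4+:10] = (word>>4) & 0x3ff = 959
opcode [14+:2] = (word>>14) & 0x3 = 3
kind signed 4b, MSB=1: 8 - 16 = -8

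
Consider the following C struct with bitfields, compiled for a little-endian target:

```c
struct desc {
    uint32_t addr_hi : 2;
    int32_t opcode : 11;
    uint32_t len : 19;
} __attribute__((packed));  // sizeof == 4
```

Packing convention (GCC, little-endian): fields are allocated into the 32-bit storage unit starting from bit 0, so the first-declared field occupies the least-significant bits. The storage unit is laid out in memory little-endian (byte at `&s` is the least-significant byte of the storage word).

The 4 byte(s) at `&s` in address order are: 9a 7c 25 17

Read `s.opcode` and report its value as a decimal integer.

-218

[0]=0x9a [1]=0x7c [2]=0x25 [3]=0x17 (little-endian) → word 0x17257c9a
addr_hi:2 @ bit 0 → (0x17257c9a>>0)&0x3 = 0x2
opcode:11 @ bit 2 → (0x17257c9a>>2)&0x7ff = 0x726  ←
len:19 @ bit 13 → (0x17257c9a>>13)&0x7ffff = 0xb92b
opcode signed 11b, MSB=1: 1830 - 2048 = -218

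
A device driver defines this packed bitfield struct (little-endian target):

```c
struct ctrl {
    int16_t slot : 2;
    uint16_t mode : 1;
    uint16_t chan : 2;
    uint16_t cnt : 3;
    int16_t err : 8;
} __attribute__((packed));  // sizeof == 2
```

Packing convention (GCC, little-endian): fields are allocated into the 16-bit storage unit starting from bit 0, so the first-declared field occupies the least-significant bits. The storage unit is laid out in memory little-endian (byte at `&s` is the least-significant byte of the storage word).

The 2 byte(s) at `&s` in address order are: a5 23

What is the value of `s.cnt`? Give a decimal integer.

[0]=0xa5 [1]=0x23 (little-endian) → word 0x23a5
slot:2 @ bit 0 → (0x23a5>>0)&0x3 = 0x1
mode:1 @ bit 2 → (0x23a5>>2)&0x1 = 0x1
chan:2 @ bit 3 → (0x23a5>>3)&0x3 = 0x0
cnt:3 @ bit 5 → (0x23a5>>5)&0x7 = 0x5  ←
err:8 @ bit 8 → (0x23a5>>8)&0xff = 0x23

5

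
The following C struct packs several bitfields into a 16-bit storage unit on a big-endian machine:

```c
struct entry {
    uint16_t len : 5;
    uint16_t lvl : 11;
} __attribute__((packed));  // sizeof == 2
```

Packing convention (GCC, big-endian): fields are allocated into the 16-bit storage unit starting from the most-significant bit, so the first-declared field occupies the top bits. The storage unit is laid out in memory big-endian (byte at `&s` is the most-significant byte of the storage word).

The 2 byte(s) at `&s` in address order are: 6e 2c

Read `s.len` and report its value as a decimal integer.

13

[0]=0x6e [1]=0x2c (big-endian) → word 0x6e2c
len:5 @ bit 11 → (0x6e2c>>11)&0x1f = 0xd  ←
lvl:11 @ bit 0 → (0x6e2c>>0)&0x7ff = 0x62c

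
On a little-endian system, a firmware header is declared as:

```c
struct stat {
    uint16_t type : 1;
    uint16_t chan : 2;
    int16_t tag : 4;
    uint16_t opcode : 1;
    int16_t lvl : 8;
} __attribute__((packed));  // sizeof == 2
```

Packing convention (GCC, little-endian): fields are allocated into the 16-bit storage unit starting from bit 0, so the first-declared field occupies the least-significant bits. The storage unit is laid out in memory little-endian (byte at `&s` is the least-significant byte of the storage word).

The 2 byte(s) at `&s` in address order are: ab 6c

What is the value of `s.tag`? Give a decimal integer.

5

[0]=0xab [1]=0x6c (little-endian) → word 0x6cab
type:1 @ bit 0 → (0x6cab>>0)&0x1 = 0x1
chan:2 @ bit 1 → (0x6cab>>1)&0x3 = 0x1
tag:4 @ bit 3 → (0x6cab>>3)&0xf = 0x5  ←
opcode:1 @ bit 7 → (0x6cab>>7)&0x1 = 0x1
lvl:8 @ bit 8 → (0x6cab>>8)&0xff = 0x6c
tag signed 4b, MSB=0: value = 5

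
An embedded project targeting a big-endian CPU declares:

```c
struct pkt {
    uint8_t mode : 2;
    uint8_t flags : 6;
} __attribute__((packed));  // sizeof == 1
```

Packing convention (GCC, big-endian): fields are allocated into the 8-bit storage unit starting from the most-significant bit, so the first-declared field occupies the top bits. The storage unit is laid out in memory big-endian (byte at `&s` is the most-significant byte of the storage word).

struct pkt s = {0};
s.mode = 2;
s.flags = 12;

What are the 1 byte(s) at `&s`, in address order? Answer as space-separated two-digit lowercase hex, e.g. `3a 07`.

8c

mode (2b) val=2 bits=0x2 at bit 6: 0x80
flags (6b) val=12 bits=0xc at bit 0: 0x8c
word = 0x8c → big-endian bytes:
  [0]=0x8c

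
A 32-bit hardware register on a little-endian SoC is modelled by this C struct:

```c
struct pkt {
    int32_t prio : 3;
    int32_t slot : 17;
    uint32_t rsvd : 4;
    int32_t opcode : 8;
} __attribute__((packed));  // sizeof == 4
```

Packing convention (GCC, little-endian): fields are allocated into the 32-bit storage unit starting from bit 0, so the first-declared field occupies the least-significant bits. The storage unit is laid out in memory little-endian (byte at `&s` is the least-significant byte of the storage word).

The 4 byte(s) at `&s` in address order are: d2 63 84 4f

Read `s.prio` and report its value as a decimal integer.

[0]=0xd2 [1]=0x63 [2]=0x84 [3]=0x4f (little-endian) → word 0x4f8463d2
prio [0+:3] = (word>>0) & 0x7 = 2  ←
slot [3+:17] = (word>>3) & 0x1ffff = 35962
rsvd [20+:4] = (word>>20) & 0xf = 8
opcode [24+:8] = (word>>24) & 0xff = 79
prio signed 3b, MSB=0: value = 2

2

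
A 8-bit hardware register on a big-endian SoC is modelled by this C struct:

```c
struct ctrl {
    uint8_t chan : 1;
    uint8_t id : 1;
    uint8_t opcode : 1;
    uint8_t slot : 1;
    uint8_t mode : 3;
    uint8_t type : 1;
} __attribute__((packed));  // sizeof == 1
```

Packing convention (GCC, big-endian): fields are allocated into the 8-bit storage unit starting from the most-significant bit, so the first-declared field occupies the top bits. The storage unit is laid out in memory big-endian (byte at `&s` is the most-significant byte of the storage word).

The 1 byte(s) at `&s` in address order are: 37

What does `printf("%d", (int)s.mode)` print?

3

[0]=0x37 (big-endian) → word 0x37
chan:1 @ bit 7 → (0x37>>7)&0x1 = 0x0
id:1 @ bit 6 → (0x37>>6)&0x1 = 0x0
opcode:1 @ bit 5 → (0x37>>5)&0x1 = 0x1
slot:1 @ bit 4 → (0x37>>4)&0x1 = 0x1
mode:3 @ bit 1 → (0x37>>1)&0x7 = 0x3  ←
type:1 @ bit 0 → (0x37>>0)&0x1 = 0x1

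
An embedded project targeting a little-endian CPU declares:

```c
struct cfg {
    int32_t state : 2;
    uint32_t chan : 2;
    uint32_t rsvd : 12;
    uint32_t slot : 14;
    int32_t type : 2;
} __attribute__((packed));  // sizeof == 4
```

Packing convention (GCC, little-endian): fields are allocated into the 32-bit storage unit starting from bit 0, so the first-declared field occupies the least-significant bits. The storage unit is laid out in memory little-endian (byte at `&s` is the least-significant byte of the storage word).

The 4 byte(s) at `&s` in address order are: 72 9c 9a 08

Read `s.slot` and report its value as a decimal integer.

2202

[0]=0x72 [1]=0x9c [2]=0x9a [3]=0x08 (little-endian) → word 0x089a9c72
state [0+:2] = (word>>0) & 0x3 = 2
chan [2+:2] = (word>>2) & 0x3 = 0
rsvd [4+:12] = (word>>4) & 0xfff = 2503
slot [16+:14] = (word>>16) & 0x3fff = 2202  ←
type [30+:2] = (word>>30) & 0x3 = 0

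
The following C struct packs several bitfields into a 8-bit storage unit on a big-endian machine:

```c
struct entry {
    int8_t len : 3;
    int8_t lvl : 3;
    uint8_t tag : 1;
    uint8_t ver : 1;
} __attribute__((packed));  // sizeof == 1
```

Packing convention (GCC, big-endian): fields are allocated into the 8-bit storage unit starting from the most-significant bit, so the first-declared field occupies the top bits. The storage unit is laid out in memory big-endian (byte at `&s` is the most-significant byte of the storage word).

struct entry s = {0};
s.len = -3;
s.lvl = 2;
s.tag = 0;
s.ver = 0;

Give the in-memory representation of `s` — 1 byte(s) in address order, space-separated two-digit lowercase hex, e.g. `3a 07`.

[5+:3] len=-3 & 0x7 = 0x5; word=0xa0
[2+:3] lvl=2 & 0x7 = 0x2; word=0xa8
[1+:1] tag=0 & 0x1 = 0x0; word=0xa8
[0+:1] ver=0 & 0x1 = 0x0; word=0xa8
word = 0xa8 → big-endian bytes:
  [0]=0xa8

a8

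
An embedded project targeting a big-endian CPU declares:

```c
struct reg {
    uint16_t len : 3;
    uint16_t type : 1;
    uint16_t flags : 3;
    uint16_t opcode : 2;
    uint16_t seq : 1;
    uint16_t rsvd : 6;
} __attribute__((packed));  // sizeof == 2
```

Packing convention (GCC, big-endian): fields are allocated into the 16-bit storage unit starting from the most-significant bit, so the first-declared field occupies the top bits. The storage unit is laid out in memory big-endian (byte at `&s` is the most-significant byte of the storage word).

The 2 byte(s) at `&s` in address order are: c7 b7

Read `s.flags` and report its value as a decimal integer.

[0]=0xc7 [1]=0xb7 (big-endian) → word 0xc7b7
len [13+:3] = (word>>13) & 0x7 = 6
type [12+:1] = (word>>12) & 0x1 = 0
flags [9+:3] = (word>>9) & 0x7 = 3  ←
opcode [7+:2] = (word>>7) & 0x3 = 3
seq [6+:1] = (word>>6) & 0x1 = 0
rsvd [0+:6] = (word>>0) & 0x3f = 55

3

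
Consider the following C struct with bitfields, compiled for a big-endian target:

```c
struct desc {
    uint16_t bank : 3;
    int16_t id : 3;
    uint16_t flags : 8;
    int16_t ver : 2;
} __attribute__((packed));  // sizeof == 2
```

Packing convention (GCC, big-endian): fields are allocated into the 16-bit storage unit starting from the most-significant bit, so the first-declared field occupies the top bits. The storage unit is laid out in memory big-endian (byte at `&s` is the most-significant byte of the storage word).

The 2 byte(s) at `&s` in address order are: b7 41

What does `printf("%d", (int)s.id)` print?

[0]=0xb7 [1]=0x41 (big-endian) → word 0xb741
bank [13+:3] = (word>>13) & 0x7 = 5
id [10+:3] = (word>>10) & 0x7 = 5  ←
flags [2+:8] = (word>>2) & 0xff = 208
ver [0+:2] = (word>>0) & 0x3 = 1
id signed 3b, MSB=1: 5 - 8 = -3

-3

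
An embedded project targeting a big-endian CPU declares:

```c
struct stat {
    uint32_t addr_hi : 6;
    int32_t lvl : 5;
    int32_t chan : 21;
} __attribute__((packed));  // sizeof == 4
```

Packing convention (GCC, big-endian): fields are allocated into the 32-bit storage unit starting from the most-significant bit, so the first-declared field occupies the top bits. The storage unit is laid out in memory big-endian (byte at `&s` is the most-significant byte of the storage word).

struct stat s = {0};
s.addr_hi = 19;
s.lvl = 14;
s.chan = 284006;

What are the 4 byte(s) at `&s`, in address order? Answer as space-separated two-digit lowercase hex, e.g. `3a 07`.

4d c4 55 66

[26+:6] addr_hi=19 & 0x3f = 0x13; word=0x4c000000
[21+:5] lvl=14 & 0x1f = 0xe; word=0x4dc00000
[0+:21] chan=284006 & 0x1fffff = 0x45566; word=0x4dc45566
word = 0x4dc45566 → big-endian bytes:
  [0]=0x4d  [1]=0xc4  [2]=0x55  [3]=0x66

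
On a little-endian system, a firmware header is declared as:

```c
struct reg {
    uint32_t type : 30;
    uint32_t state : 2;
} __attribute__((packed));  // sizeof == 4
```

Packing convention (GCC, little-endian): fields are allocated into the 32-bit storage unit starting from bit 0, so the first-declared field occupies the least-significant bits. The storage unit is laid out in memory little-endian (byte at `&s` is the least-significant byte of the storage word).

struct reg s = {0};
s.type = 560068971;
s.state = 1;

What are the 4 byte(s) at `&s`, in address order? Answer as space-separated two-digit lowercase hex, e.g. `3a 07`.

[0+:30] type=560068971 & 0x3fffffff = 0x2161f96b; word=0x2161f96b
[30+:2] state=1 & 0x3 = 0x1; word=0x6161f96b
word = 0x6161f96b → little-endian bytes:
  [0]=0x6b  [1]=0xf9  [2]=0x61  [3]=0x61

6b f9 61 61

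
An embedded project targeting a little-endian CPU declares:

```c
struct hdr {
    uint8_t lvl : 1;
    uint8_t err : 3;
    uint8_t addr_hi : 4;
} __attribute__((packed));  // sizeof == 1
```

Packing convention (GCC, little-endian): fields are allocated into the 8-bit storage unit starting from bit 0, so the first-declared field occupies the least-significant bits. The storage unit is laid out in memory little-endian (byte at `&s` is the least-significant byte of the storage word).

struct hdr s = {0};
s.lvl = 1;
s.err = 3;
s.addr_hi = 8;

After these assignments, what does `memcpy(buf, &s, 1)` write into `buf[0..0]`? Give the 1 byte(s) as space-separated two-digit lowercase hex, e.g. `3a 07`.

87

lvl:1 = 1 → 0x1 << 0 → word 0x01
err:3 = 3 → 0x3 << 1 → word 0x07
addr_hi:4 = 8 → 0x8 << 4 → word 0x87
word = 0x87 → little-endian bytes:
  [0]=0x87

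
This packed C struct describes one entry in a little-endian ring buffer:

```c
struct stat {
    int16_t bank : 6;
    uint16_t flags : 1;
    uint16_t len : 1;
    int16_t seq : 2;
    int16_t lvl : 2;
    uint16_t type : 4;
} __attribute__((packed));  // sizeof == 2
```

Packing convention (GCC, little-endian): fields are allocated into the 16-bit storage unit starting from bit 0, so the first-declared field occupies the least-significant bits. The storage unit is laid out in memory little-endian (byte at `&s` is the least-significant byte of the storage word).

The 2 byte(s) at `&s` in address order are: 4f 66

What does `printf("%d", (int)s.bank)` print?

15

[0]=0x4f [1]=0x66 (little-endian) → word 0x664f
bank [0+:6] = (word>>0) & 0x3f = 15  ←
flags [6+:1] = (word>>6) & 0x1 = 1
len [7+:1] = (word>>7) & 0x1 = 0
seq [8+:2] = (word>>8) & 0x3 = 2
lvl [10+:2] = (word>>10) & 0x3 = 1
type [12+:4] = (word>>12) & 0xf = 6
bank signed 6b, MSB=0: value = 15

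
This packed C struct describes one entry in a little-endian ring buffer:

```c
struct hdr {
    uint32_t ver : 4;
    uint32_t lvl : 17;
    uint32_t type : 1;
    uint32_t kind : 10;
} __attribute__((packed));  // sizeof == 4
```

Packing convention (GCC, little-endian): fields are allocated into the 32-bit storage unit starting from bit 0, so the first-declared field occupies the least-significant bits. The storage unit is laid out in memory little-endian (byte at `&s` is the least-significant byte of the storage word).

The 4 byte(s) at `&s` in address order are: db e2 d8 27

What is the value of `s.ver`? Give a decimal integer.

[0]=0xdb [1]=0xe2 [2]=0xd8 [3]=0x27 (little-endian) → word 0x27d8e2db
ver:4 @ bit 0 → (0x27d8e2db>>0)&0xf = 0xb  ←
lvl:17 @ bit 4 → (0x27d8e2db>>4)&0x1ffff = 0x18e2d
type:1 @ bit 21 → (0x27d8e2db>>21)&0x1 = 0x0
kind:10 @ bit 22 → (0x27d8e2db>>22)&0x3ff = 0x9f

11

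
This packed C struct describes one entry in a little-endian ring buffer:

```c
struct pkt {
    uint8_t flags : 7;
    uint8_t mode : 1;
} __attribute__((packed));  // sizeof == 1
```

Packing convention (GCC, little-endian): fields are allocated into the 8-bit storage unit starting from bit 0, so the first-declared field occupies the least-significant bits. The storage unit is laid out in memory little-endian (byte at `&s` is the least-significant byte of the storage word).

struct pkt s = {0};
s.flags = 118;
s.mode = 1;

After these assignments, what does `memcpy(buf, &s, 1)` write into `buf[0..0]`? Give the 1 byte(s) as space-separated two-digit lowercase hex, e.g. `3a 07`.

flags:7 = 118 → 0x76 << 0 → word 0x76
mode:1 = 1 → 0x1 << 7 → word 0xf6
word = 0xf6 → little-endian bytes:
  [0]=0xf6

f6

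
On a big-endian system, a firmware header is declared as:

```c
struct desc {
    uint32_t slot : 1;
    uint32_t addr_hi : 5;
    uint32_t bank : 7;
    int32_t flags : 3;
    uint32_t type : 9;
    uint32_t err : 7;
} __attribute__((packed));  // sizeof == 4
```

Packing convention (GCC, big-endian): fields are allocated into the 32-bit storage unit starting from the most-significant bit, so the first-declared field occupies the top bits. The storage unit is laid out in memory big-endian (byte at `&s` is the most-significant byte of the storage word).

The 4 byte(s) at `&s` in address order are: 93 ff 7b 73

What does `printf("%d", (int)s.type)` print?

[0]=0x93 [1]=0xff [2]=0x7b [3]=0x73 (big-endian) → word 0x93ff7b73
slot [31+:1] = (word>>31) & 0x1 = 1
addr_hi [26+:5] = (word>>26) & 0x1f = 4
bank [19+:7] = (word>>19) & 0x7f = 127
flags [16+:3] = (word>>16) & 0x7 = 7
type [7+:9] = (word>>7) & 0x1ff = 246  ←
err [0+:7] = (word>>0) & 0x7f = 115

246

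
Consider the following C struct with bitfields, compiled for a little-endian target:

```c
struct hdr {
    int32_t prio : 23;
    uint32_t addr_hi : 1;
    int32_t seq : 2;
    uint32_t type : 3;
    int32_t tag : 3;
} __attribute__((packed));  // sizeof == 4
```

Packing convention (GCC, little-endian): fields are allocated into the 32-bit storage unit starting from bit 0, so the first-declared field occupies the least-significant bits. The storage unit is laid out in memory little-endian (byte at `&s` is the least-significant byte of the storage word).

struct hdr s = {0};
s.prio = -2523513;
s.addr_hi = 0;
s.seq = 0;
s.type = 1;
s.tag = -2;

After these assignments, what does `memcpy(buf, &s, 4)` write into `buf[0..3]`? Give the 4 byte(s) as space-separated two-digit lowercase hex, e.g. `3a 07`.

prio (23b) val=-2523513 bits=0x597e87 at bit 0: 0x00597e87
addr_hi (1b) val=0 bits=0x0 at bit 23: 0x00597e87
seq (2b) val=0 bits=0x0 at bit 24: 0x00597e87
type (3b) val=1 bits=0x1 at bit 26: 0x04597e87
tag (3b) val=-2 bits=0x6 at bit 29: 0xc4597e87
word = 0xc4597e87 → little-endian bytes:
  [0]=0x87  [1]=0x7e  [2]=0x59  [3]=0xc4

87 7e 59 c4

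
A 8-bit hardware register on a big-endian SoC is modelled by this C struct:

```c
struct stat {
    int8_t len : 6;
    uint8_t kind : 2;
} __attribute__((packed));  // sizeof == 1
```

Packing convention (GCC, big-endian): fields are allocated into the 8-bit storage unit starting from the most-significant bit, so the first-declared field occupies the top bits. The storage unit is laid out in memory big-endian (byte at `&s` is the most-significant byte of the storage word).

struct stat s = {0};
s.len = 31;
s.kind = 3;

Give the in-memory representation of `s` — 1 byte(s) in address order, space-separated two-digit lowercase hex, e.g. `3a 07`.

7f

len (6b) val=31 bits=0x1f at bit 2: 0x7c
kind (2b) val=3 bits=0x3 at bit 0: 0x7f
word = 0x7f → big-endian bytes:
  [0]=0x7f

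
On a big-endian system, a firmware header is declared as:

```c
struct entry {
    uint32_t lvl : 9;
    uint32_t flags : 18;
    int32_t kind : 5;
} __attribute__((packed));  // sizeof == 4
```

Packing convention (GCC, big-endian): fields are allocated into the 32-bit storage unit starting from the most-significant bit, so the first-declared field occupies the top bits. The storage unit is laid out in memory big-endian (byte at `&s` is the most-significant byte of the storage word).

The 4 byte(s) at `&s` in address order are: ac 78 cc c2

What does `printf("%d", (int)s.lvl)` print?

[0]=0xac [1]=0x78 [2]=0xcc [3]=0xc2 (big-endian) → word 0xac78ccc2
lvl:9 @ bit 23 → (0xac78ccc2>>23)&0x1ff = 0x158  ←
flags:18 @ bit 5 → (0xac78ccc2>>5)&0x3ffff = 0x3c666
kind:5 @ bit 0 → (0xac78ccc2>>0)&0x1f = 0x2

344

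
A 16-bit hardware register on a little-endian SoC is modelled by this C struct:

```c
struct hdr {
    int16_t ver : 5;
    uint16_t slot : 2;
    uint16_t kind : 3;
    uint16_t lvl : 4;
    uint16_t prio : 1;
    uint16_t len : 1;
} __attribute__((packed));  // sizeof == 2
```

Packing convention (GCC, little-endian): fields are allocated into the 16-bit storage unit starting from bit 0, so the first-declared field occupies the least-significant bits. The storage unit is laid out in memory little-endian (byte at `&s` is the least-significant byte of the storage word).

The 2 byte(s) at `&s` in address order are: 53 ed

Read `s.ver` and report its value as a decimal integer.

-13

[0]=0x53 [1]=0xed (little-endian) → word 0xed53
ver:5 @ bit 0 → (0xed53>>0)&0x1f = 0x13  ←
slot:2 @ bit 5 → (0xed53>>5)&0x3 = 0x2
kind:3 @ bit 7 → (0xed53>>7)&0x7 = 0x2
lvl:4 @ bit 10 → (0xed53>>10)&0xf = 0xb
prio:1 @ bit 14 → (0xed53>>14)&0x1 = 0x1
len:1 @ bit 15 → (0xed53>>15)&0x1 = 0x1
ver signed 5b, MSB=1: 19 - 32 = -13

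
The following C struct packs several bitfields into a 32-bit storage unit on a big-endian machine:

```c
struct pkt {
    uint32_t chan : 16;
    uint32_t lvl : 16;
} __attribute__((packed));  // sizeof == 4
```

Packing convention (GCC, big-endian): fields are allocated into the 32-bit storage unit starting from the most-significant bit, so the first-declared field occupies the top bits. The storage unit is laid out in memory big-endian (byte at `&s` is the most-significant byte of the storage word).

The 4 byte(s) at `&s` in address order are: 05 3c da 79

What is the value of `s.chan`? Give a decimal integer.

[0]=0x05 [1]=0x3c [2]=0xda [3]=0x79 (big-endian) → word 0x053cda79
chan [16+:16] = (word>>16) & 0xffff = 1340  ←
lvl [0+:16] = (word>>0) & 0xffff = 55929

1340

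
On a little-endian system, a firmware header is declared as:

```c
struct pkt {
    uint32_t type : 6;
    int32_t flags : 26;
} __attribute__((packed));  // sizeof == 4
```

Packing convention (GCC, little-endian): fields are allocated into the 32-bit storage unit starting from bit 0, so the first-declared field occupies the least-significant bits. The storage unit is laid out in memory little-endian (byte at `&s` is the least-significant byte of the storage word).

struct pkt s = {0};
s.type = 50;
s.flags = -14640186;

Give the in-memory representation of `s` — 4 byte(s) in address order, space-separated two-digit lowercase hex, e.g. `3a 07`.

[0+:6] type=50 & 0x3f = 0x32; word=0x00000032
[6+:26] flags=-14640186 & 0x3ffffff = 0x3209bc6; word=0xc826f1b2
word = 0xc826f1b2 → little-endian bytes:
  [0]=0xb2  [1]=0xf1  [2]=0x26  [3]=0xc8

b2 f1 26 c8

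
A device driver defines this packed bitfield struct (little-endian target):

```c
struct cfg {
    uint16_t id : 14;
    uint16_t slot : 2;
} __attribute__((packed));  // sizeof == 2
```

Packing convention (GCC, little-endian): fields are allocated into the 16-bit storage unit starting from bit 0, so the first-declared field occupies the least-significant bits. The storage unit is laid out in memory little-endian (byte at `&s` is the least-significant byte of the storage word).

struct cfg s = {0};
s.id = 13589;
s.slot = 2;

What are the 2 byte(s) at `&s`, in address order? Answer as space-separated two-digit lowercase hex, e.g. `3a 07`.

15 b5

id (14b) val=13589 bits=0x3515 at bit 0: 0x3515
slot (2b) val=2 bits=0x2 at bit 14: 0xb515
word = 0xb515 → little-endian bytes:
  [0]=0x15  [1]=0xb5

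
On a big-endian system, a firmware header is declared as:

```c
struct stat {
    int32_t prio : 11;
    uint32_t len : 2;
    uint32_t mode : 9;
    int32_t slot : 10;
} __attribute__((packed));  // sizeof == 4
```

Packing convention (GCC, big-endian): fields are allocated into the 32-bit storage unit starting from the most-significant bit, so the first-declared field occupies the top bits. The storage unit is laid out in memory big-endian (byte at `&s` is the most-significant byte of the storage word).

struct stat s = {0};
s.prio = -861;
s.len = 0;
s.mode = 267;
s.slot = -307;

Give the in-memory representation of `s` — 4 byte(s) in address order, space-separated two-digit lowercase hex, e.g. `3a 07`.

94 64 2e cd

prio (11b) val=-861 bits=0x4a3 at bit 21: 0x94600000
len (2b) val=0 bits=0x0 at bit 19: 0x94600000
mode (9b) val=267 bits=0x10b at bit 10: 0x94642c00
slot (10b) val=-307 bits=0x2cd at bit 0: 0x94642ecd
word = 0x94642ecd → big-endian bytes:
  [0]=0x94  [1]=0x64  [2]=0x2e  [3]=0xcd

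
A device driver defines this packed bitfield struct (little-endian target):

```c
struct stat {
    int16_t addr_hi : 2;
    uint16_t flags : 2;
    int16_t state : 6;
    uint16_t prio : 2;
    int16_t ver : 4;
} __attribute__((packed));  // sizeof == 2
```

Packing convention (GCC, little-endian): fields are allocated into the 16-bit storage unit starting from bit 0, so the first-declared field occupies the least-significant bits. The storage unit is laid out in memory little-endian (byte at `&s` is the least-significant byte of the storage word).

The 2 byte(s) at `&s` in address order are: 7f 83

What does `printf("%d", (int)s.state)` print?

-9

[0]=0x7f [1]=0x83 (little-endian) → word 0x837f
addr_hi:2 @ bit 0 → (0x837f>>0)&0x3 = 0x3
flags:2 @ bit 2 → (0x837f>>2)&0x3 = 0x3
state:6 @ bit 4 → (0x837f>>4)&0x3f = 0x37  ←
prio:2 @ bit 10 → (0x837f>>10)&0x3 = 0x0
ver:4 @ bit 12 → (0x837f>>12)&0xf = 0x8
state signed 6b, MSB=1: 55 - 64 = -9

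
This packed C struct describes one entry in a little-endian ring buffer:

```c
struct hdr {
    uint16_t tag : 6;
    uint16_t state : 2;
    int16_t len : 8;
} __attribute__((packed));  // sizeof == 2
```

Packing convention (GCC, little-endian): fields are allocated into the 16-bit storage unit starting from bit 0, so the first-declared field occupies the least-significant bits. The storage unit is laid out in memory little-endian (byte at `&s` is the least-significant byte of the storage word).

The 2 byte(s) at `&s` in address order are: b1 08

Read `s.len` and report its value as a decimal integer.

[0]=0xb1 [1]=0x08 (little-endian) → word 0x08b1
tag:6 @ bit 0 → (0x08b1>>0)&0x3f = 0x31
state:2 @ bit 6 → (0x08b1>>6)&0x3 = 0x2
len:8 @ bit 8 → (0x08b1>>8)&0xff = 0x8  ←
len signed 8b, MSB=0: value = 8

8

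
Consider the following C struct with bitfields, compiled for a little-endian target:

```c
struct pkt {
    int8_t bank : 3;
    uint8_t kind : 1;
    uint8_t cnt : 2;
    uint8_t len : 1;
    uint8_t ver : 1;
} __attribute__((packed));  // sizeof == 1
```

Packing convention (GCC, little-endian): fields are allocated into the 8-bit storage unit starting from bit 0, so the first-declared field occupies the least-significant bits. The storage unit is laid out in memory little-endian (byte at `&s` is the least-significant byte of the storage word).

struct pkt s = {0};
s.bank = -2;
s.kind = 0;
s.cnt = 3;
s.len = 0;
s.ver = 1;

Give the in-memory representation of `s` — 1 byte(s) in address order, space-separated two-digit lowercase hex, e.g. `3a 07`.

b6

bank (3b) val=-2 bits=0x6 at bit 0: 0x06
kind (1b) val=0 bits=0x0 at bit 3: 0x06
cnt (2b) val=3 bits=0x3 at bit 4: 0x36
len (1b) val=0 bits=0x0 at bit 6: 0x36
ver (1b) val=1 bits=0x1 at bit 7: 0xb6
word = 0xb6 → little-endian bytes:
  [0]=0xb6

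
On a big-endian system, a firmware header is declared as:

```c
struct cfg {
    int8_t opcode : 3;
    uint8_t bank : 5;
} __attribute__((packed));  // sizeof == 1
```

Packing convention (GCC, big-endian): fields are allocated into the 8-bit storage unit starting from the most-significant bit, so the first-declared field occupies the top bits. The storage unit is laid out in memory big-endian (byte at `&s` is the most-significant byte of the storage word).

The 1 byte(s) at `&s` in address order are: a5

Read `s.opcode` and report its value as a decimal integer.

[0]=0xa5 (big-endian) → word 0xa5
opcode [5+:3] = (word>>5) & 0x7 = 5  ←
bank [0+:5] = (word>>0) & 0x1f = 5
opcode signed 3b, MSB=1: 5 - 8 = -3

-3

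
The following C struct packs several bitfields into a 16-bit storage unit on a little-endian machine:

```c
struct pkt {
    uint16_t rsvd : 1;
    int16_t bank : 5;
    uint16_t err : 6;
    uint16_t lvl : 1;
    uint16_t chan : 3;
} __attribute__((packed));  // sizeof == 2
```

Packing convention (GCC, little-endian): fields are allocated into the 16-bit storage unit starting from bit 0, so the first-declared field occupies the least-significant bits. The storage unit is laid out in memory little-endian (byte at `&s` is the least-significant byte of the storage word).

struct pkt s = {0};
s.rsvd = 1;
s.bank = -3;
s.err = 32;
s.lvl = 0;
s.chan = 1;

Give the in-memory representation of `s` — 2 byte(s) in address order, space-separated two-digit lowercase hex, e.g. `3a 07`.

3b 28

rsvd (1b) val=1 bits=0x1 at bit 0: 0x0001
bank (5b) val=-3 bits=0x1d at bit 1: 0x003b
err (6b) val=32 bits=0x20 at bit 6: 0x083b
lvl (1b) val=0 bits=0x0 at bit 12: 0x083b
chan (3b) val=1 bits=0x1 at bit 13: 0x283b
word = 0x283b → little-endian bytes:
  [0]=0x3b  [1]=0x28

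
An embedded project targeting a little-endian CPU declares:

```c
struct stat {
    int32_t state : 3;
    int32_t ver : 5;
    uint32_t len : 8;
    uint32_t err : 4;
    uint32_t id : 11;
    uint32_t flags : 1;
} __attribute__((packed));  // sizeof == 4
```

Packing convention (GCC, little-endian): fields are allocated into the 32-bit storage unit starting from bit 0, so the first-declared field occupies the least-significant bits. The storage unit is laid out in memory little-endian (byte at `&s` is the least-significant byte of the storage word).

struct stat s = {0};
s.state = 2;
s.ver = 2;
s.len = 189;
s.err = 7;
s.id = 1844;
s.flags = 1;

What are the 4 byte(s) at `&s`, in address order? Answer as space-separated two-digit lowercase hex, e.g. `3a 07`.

[0+:3] state=2 & 0x7 = 0x2; word=0x00000002
[3+:5] ver=2 & 0x1f = 0x2; word=0x00000012
[8+:8] len=189 & 0xff = 0xbd; word=0x0000bd12
[16+:4] err=7 & 0xf = 0x7; word=0x0007bd12
[20+:11] id=1844 & 0x7ff = 0x734; word=0x7347bd12
[31+:1] flags=1 & 0x1 = 0x1; word=0xf347bd12
word = 0xf347bd12 → little-endian bytes:
  [0]=0x12  [1]=0xbd  [2]=0x47  [3]=0xf3

12 bd 47 f3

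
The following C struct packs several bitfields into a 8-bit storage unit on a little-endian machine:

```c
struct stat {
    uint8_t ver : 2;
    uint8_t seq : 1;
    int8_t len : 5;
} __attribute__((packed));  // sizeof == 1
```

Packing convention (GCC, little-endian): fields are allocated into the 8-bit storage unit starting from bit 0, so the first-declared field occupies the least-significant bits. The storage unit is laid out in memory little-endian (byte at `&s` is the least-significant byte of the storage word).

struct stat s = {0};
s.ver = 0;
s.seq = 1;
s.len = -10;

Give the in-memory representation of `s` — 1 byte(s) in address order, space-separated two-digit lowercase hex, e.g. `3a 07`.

[0+:2] ver=0 & 0x3 = 0x0; word=0x00
[2+:1] seq=1 & 0x1 = 0x1; word=0x04
[3+:5] len=-10 & 0x1f = 0x16; word=0xb4
word = 0xb4 → little-endian bytes:
  [0]=0xb4

b4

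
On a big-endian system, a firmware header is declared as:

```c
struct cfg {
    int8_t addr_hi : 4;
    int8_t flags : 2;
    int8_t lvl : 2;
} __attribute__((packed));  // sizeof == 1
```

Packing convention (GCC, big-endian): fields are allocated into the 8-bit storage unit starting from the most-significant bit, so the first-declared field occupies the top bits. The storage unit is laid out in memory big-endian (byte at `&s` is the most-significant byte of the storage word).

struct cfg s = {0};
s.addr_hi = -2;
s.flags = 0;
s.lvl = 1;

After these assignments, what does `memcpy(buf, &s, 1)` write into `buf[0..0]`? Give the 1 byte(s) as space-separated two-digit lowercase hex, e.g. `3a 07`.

[4+:4] addr_hi=-2 & 0xf = 0xe; word=0xe0
[2+:2] flags=0 & 0x3 = 0x0; word=0xe0
[0+:2] lvl=1 & 0x3 = 0x1; word=0xe1
word = 0xe1 → big-endian bytes:
  [0]=0xe1

e1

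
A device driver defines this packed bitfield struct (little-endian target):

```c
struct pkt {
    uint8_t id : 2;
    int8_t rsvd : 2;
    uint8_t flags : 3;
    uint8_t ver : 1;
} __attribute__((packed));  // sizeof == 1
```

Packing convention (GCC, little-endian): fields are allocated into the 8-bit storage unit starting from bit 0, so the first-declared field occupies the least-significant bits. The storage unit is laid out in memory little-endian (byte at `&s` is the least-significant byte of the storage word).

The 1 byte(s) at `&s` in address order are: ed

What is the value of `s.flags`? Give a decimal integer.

[0]=0xed (little-endian) → word 0xed
id:2 @ bit 0 → (0xed>>0)&0x3 = 0x1
rsvd:2 @ bit 2 → (0xed>>2)&0x3 = 0x3
flags:3 @ bit 4 → (0xed>>4)&0x7 = 0x6  ←
ver:1 @ bit 7 → (0xed>>7)&0x1 = 0x1

6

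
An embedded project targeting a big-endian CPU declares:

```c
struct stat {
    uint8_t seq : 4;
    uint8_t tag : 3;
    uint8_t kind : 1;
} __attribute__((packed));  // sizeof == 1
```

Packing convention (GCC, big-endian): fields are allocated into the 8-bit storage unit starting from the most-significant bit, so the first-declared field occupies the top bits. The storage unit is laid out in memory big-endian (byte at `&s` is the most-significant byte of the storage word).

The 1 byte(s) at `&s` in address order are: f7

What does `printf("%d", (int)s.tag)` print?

3

[0]=0xf7 (big-endian) → word 0xf7
seq [4+:4] = (word>>4) & 0xf = 15
tag [1+:3] = (word>>1) & 0x7 = 3  ←
kind [0+:1] = (word>>0) & 0x1 = 1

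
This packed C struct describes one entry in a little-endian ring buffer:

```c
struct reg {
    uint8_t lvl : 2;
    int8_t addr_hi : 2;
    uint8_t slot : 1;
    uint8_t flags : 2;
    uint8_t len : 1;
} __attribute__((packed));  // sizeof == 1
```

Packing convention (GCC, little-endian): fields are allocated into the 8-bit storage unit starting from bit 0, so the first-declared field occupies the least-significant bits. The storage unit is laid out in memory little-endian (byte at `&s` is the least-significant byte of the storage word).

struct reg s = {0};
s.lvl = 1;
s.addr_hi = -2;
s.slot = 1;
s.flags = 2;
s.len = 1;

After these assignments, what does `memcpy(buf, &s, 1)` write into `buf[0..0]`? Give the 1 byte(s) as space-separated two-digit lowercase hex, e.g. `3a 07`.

lvl (2b) val=1 bits=0x1 at bit 0: 0x01
addr_hi (2b) val=-2 bits=0x2 at bit 2: 0x09
slot (1b) val=1 bits=0x1 at bit 4: 0x19
flags (2b) val=2 bits=0x2 at bit 5: 0x59
len (1b) val=1 bits=0x1 at bit 7: 0xd9
word = 0xd9 → little-endian bytes:
  [0]=0xd9

d9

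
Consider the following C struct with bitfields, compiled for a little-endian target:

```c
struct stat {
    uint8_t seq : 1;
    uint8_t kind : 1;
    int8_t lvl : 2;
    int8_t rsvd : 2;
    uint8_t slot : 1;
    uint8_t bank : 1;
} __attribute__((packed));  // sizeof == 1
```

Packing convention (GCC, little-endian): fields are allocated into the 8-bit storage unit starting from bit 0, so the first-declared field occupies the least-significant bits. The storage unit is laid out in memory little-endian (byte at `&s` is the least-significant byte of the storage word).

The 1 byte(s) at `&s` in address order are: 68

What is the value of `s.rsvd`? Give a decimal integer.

-2

[0]=0x68 (little-endian) → word 0x68
seq:1 @ bit 0 → (0x68>>0)&0x1 = 0x0
kind:1 @ bit 1 → (0x68>>1)&0x1 = 0x0
lvl:2 @ bit 2 → (0x68>>2)&0x3 = 0x2
rsvd:2 @ bit 4 → (0x68>>4)&0x3 = 0x2  ←
slot:1 @ bit 6 → (0x68>>6)&0x1 = 0x1
bank:1 @ bit 7 → (0x68>>7)&0x1 = 0x0
rsvd signed 2b, MSB=1: 2 - 4 = -2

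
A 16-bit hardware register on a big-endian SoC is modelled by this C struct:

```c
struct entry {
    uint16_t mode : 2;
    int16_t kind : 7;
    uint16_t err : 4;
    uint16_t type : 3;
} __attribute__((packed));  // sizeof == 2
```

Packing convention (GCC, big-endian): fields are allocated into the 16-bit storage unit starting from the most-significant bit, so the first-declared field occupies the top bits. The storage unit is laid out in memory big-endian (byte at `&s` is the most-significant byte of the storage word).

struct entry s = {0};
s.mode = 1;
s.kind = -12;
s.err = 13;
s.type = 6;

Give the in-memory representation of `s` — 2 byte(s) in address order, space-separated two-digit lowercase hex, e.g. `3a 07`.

7a 6e

[14+:2] mode=1 & 0x3 = 0x1; word=0x4000
[7+:7] kind=-12 & 0x7f = 0x74; word=0x7a00
[3+:4] err=13 & 0xf = 0xd; word=0x7a68
[0+:3] type=6 & 0x7 = 0x6; word=0x7a6e
word = 0x7a6e → big-endian bytes:
  [0]=0x7a  [1]=0x6e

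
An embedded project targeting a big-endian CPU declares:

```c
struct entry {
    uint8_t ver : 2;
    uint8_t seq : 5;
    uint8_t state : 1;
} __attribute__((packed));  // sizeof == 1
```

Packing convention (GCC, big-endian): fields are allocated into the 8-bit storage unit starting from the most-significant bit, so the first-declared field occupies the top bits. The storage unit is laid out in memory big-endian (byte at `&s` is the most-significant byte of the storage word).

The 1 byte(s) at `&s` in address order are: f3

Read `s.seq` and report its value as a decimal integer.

[0]=0xf3 (big-endian) → word 0xf3
ver:2 @ bit 6 → (0xf3>>6)&0x3 = 0x3
seq:5 @ bit 1 → (0xf3>>1)&0x1f = 0x19  ←
state:1 @ bit 0 → (0xf3>>0)&0x1 = 0x1

25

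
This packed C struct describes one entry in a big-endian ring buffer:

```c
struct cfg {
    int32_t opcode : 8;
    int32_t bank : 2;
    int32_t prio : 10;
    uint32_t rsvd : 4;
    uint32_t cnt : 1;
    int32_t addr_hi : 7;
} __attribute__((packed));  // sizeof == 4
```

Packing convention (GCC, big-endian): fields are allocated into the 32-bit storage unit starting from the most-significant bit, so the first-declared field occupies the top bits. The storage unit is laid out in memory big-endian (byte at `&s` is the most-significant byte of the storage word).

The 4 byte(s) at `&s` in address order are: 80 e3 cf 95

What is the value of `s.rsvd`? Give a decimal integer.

15

[0]=0x80 [1]=0xe3 [2]=0xcf [3]=0x95 (big-endian) → word 0x80e3cf95
opcode:8 @ bit 24 → (0x80e3cf95>>24)&0xff = 0x80
bank:2 @ bit 22 → (0x80e3cf95>>22)&0x3 = 0x3
prio:10 @ bit 12 → (0x80e3cf95>>12)&0x3ff = 0x23c
rsvd:4 @ bit 8 → (0x80e3cf95>>8)&0xf = 0xf  ←
cnt:1 @ bit 7 → (0x80e3cf95>>7)&0x1 = 0x1
addr_hi:7 @ bit 0 → (0x80e3cf95>>0)&0x7f = 0x15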